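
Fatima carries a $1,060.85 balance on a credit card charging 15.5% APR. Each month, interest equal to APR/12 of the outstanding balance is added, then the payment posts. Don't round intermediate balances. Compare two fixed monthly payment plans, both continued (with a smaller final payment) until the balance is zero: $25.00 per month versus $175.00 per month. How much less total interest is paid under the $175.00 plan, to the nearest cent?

Monthly rate r = 15.5%/12 = 1.29167% = 0.0129167.
At $25.00/mo: n = ⌈−ln(1 − rB₀/P)/ln(1+r)⌉ = 62 payments (last $22.29); total interest = total paid − $1,060.85 = $486.44.
At $175.00/mo: 7 payments (last $62.06); total interest $51.21.
Interest saved = $486.44 − $51.21 = $435.23.

$435.23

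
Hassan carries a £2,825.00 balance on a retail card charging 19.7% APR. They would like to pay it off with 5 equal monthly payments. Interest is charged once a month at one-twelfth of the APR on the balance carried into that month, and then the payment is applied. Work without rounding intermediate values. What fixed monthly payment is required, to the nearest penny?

£593.13

Monthly rate r = 19.7%/12 = 1.64167% = 0.0164167.
Level-payment amortization: P = B₀·r / (1 − (1+r)^(−n)) = 2825.00·0.0164167 / (1 − 1.01642^(−5)).
Denominator 1 − (1+r)^(−5) = 0.0781906452.
P = 46.3771 / 0.0781906452 ≈ 593.13.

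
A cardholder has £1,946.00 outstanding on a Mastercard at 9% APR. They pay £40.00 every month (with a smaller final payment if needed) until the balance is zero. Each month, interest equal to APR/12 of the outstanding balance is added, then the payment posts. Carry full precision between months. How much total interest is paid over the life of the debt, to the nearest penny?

£484.07

Monthly rate r = 9%/12 = 0.75% = 0.0075.
Payoff takes n = ⌈−ln(1 − rB₀/P)/ln(1+r)⌉ = ⌈60.751⌉ = 61 payments; the last is £30.07.
Total paid = 60·£40.00 + £30.07 = £2,430.07.
Total interest = total paid − principal = £2,430.07 − £1,946.00 = £484.07.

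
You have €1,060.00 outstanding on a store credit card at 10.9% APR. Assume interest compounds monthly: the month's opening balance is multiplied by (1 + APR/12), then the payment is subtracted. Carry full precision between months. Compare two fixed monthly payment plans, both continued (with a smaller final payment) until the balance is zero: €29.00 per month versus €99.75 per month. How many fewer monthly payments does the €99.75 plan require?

Monthly rate r = 10.9%/12 = 0.908333% = 0.00908333.
At €29.00/mo: n = ⌈−ln(1 − rB₀/P)/ln(1+r)⌉ = 45 payments (last €18.06); total interest = total paid − €1,060.00 = €234.06.
At €99.75/mo: 12 payments (last €22.59); total interest €59.84.
Payments saved = 45 − 12 = 33.

33 fewer payments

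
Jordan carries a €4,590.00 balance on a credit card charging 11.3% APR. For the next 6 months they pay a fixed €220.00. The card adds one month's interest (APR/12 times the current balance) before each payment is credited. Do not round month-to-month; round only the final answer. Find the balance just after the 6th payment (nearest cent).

Monthly rate r = 11.3%/12 = 0.941667% = 0.00941667.
Each month: B ← B·(1+r) − €220.00.
Month 1: interest €43.22; balance after payment €4,413.22.
Month 2: interest €41.56; balance after payment €4,234.78.
Month 3: interest €39.88; balance after payment €4,054.66.
Month 4: interest €38.18; balance after payment €3,872.84.
Month 5: interest €36.47; balance after payment €3,689.31.
Month 6: interest €34.74; balance after payment €3,504.05.

€3,504.05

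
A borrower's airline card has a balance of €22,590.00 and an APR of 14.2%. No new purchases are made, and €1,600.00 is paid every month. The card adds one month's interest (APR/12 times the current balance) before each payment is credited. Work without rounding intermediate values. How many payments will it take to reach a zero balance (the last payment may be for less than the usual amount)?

Monthly rate r = 14.2%/12 = 1.18333% = 0.0118333.
Recurrence: B ← B·(1+r) − €1,600.00.
Month 1: interest €267.31; balance after payment €21,257.31.
Month 2: interest €251.54; balance after payment €19,908.86.
Closed form: n = −ln(1 − rB₀/P)/ln(1+r) = −ln(0.83293)/ln(1.01183) ≈ 15.540, so the balance reaches zero during payment 16.

16 months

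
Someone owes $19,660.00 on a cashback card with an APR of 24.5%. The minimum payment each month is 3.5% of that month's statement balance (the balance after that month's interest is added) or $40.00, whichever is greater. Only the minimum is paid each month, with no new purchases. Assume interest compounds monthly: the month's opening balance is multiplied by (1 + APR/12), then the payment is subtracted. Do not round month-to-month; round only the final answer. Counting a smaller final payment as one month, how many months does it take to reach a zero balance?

228 months

Monthly rate r = 24.5%/12 = 2.04167% = 0.0204167.
While 3.5% of the post-interest balance exceeds $40.00, each month B ← (B·(1+r))·(1 − 0.035), i.e. B shrinks by the factor (1+r)·0.965 = 0.9847.
This holds for months 1–186. Entering month 187 the balance is $1,117.60; 3.5% of the post-interest balance is now below $40.00, so the flat $40.00 minimum applies from here.
From month 187 a fixed $40.00 at rate r clears $1,117.60 in 42 more payments. Total: 186 + 42 = 228 months.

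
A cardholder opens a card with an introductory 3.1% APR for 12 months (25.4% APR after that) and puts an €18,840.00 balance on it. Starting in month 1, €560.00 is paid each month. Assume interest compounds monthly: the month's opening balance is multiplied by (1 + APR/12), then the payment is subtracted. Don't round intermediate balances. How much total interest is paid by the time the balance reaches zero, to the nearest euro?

€5,203

Promo months 1–12 at r₀ = 3.1%/12 = 0.00258333; months 13+ at r₁ = 25.4%/12 = 0.0211667.
After month 12: iterate B ← B·(1+r₀) − €560.00 for 12 months → €12,616.10.
Then at r₁ with €560.00/mo: n₂ = −ln(1 − r₁·B/P)/ln(1+r₁) ≈ 30.93 → 31 more payments.
Total paid = 42·€560.00 + €522.53 = €24,042.53; interest = €24,042.53 − €18,840.00 = €5,202.53.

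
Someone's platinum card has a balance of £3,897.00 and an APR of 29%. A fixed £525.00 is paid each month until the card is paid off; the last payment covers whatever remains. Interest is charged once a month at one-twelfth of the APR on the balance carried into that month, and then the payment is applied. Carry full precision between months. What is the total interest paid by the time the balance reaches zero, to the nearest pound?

Monthly rate r = 29%/12 = 2.41667% = 0.0241667.
Payoff takes n = ⌈−ln(1 − rB₀/P)/ln(1+r)⌉ = ⌈8.279⌉ = 9 payments; the last is £147.86.
Total paid = 8·£525.00 + £147.86 = £4,347.86.
Total interest = total paid − principal = £4,347.86 − £3,897.00 = £450.86.

£451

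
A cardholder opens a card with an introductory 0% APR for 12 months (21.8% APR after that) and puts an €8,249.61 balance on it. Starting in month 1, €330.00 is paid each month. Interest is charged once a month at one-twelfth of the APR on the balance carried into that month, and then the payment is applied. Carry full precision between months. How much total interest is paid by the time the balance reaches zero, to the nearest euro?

Promo months 1–12 at r₀ = 0%/12 = 0; months 13+ at r₁ = 21.8%/12 = 0.0181667.
After month 12 (no interest yet): B = €8,249.61 − 12·€330.00 = €4,289.61.
Then at r₁ with €330.00/mo: n₂ = −ln(1 − r₁·B/P)/ln(1+r₁) ≈ 14.96 → 15 more payments.
Total paid = 26·€330.00 + €317.70 = €8,897.70; interest = €8,897.70 − €8,249.61 = €648.09.

€648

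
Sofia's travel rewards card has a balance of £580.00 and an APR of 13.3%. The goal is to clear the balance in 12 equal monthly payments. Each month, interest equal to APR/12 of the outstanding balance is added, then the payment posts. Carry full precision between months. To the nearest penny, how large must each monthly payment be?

Monthly rate r = 13.3%/12 = 1.10833% = 0.0110833.
Level-payment amortization: P = B₀·r / (1 − (1+r)^(−n)) = 580.00·0.0110833 / (1 − 1.01108^(−12)).
Denominator 1 − (1+r)^(−12) = 0.123894148.
P = 6.42833 / 0.123894148 ≈ 51.89.

£51.89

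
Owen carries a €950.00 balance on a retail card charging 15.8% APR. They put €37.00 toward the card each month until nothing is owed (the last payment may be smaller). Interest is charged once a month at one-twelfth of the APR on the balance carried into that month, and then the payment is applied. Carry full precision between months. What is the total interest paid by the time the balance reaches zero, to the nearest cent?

Monthly rate r = 15.8%/12 = 1.31667% = 0.0131667.
Payoff takes n = ⌈−ln(1 − rB₀/P)/ln(1+r)⌉ = ⌈31.541⌉ = 32 payments; the last is €20.09.
Total paid = 31·€37.00 + €20.09 = €1,167.09.
Total interest = total paid − principal = €1,167.09 − €950.00 = €217.09.

€217.09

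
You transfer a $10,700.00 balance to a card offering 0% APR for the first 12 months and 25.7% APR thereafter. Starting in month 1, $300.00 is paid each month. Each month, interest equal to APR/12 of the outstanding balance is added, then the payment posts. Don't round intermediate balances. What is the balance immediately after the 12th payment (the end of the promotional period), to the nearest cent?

Promo months 1–12 at r₀ = 0%/12 = 0; months 13+ at r₁ = 25.7%/12 = 0.0214167.
After month 12 (no interest yet): B = $10,700.00 − 12·$300.00 = $7,100.00.

$7,100.00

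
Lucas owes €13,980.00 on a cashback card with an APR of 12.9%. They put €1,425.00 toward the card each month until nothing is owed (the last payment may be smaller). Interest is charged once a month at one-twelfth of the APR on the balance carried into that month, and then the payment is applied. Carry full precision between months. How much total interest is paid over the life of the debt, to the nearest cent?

Monthly rate r = 12.9%/12 = 1.075% = 0.01075.
Payoff takes n = ⌈−ln(1 − rB₀/P)/ln(1+r)⌉ = ⌈10.423⌉ = 11 payments; the last is €604.62.
Total paid = 10·€1,425.00 + €604.62 = €14,854.62.
Total interest = total paid − principal = €14,854.62 − €13,980.00 = €874.62.

€874.62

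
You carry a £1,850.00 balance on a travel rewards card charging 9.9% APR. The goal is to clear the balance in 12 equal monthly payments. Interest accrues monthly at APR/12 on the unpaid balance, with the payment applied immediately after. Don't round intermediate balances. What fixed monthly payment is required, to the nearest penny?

£162.56

Monthly rate r = 9.9%/12 = 0.825% = 0.00825.
Level-payment amortization: P = B₀·r / (1 − (1+r)^(−n)) = 1850.00·0.00825 / (1 − 1.00825^(−12)).
Denominator 1 − (1+r)^(−12) = 0.0938893564.
P = 15.2625 / 0.0938893564 ≈ 162.56.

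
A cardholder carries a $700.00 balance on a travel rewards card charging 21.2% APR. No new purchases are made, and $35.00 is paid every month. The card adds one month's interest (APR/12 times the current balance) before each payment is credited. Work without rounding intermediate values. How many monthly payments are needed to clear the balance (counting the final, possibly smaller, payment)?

Monthly rate r = 21.2%/12 = 1.76667% = 0.0176667.
Recurrence: B ← B·(1+r) − $35.00.
Month 1: interest $12.37; balance after payment $677.37.
Month 2: interest $11.97; balance after payment $654.33.
Closed form: n = −ln(1 − rB₀/P)/ln(1+r) = −ln(0.64667)/ln(1.01767) ≈ 24.892, so the balance reaches zero during payment 25.

25 months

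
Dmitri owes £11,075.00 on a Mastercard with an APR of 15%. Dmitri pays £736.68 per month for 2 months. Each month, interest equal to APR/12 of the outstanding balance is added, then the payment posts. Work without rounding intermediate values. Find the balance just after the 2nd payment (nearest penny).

Monthly rate r = 15%/12 = 1.25% = 0.0125.
Each month: B ← B·(1+r) − £736.68.
Month 1: interest £138.44; balance after payment £10,476.76.
Month 2: interest £130.96; balance after payment £9,871.04.

£9,871.04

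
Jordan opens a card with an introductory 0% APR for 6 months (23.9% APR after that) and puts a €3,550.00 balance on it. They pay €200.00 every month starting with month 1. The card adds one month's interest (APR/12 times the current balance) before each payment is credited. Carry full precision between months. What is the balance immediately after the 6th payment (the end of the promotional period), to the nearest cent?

Promo months 1–6 at r₀ = 0%/12 = 0; months 7+ at r₁ = 23.9%/12 = 0.0199167.
After month 6 (no interest yet): B = €3,550.00 − 6·€200.00 = €2,350.00.

€2,350.00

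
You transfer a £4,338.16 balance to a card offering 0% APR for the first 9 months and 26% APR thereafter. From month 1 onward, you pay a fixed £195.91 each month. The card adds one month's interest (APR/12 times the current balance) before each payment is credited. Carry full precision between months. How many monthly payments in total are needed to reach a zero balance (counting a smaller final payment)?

25 months

Promo months 1–9 at r₀ = 0%/12 = 0; months 10+ at r₁ = 26%/12 = 0.0216667.
After month 9 (no interest yet): B = £4,338.16 − 9·£195.91 = £2,574.97.
Then at r₁ with £195.91/mo: n₂ = −ln(1 − r₁·B/P)/ln(1+r₁) ≈ 15.64 → 16 more payments.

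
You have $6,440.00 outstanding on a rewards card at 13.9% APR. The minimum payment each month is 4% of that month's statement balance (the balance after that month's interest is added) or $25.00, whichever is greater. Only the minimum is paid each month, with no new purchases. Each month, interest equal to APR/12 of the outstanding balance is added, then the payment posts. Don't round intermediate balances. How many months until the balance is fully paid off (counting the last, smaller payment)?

Monthly rate r = 13.9%/12 = 1.15833% = 0.0115833.
While 4% of the post-interest balance exceeds $25.00, each month B ← (B·(1+r))·(1 − 0.04), i.e. B shrinks by the factor (1+r)·0.96 = 0.97112.
This holds for months 1–80. Entering month 81 the balance is $617.61; 4% of the post-interest balance is now below $25.00, so the flat $25.00 minimum applies from here.
From month 81 a fixed $25.00 at rate r clears $617.61 in 30 more payments. Total: 80 + 30 = 110 months.

110 months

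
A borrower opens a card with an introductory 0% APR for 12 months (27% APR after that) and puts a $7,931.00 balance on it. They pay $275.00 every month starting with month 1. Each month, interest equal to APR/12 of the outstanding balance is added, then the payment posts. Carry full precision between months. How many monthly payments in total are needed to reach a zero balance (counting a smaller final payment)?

34 months

Promo months 1–12 at r₀ = 0%/12 = 0; months 13+ at r₁ = 27%/12 = 0.0225.
After month 12 (no interest yet): B = $7,931.00 − 12·$275.00 = $4,631.00.
Then at r₁ with $275.00/mo: n₂ = −ln(1 − r₁·B/P)/ln(1+r₁) ≈ 21.40 → 22 more payments.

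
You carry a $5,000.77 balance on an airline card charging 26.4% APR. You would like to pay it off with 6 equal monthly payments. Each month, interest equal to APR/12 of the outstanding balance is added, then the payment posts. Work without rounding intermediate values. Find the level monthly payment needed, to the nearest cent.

$898.80

Monthly rate r = 26.4%/12 = 2.2% = 0.022.
Level-payment amortization: P = B₀·r / (1 − (1+r)^(−n)) = 5000.77·0.022 / (1 − 1.022^(−6)).
Denominator 1 − (1+r)^(−6) = 0.12240402.
P = 110.017 / 0.12240402 ≈ 898.80.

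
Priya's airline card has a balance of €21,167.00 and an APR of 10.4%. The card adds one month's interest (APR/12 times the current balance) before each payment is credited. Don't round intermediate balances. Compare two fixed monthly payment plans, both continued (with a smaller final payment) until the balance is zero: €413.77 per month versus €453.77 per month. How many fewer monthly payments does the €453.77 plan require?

7 fewer payments

Monthly rate r = 10.4%/12 = 0.866667% = 0.00866667.
At €413.77/mo: n = ⌈−ln(1 − rB₀/P)/ln(1+r)⌉ = 68 payments (last €367.67); total interest = total paid − €21,167.00 = €6,923.26.
At €453.77/mo: 61 payments (last €11.33); total interest €6,070.53.
Payments saved = 68 − 61 = 7.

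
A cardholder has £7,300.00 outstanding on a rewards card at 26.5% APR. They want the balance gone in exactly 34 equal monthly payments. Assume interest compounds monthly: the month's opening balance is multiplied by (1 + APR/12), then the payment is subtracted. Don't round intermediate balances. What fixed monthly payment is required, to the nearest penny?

£307.56

Monthly rate r = 26.5%/12 = 2.20833% = 0.0220833.
Level-payment amortization: P = B₀·r / (1 − (1+r)^(−n)) = 7300.00·0.0220833 / (1 − 1.02208^(−34)).
Denominator 1 − (1+r)^(−34) = 0.524154924.
P = 161.208 / 0.524154924 ≈ 307.56.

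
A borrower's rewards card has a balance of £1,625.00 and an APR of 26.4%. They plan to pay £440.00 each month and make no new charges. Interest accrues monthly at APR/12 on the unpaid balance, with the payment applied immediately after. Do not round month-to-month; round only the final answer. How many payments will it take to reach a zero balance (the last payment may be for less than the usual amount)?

4 months

Monthly rate r = 26.4%/12 = 2.2% = 0.022.
Recurrence: B ← B·(1+r) − £440.00.
Month 1: interest £35.75; balance after payment £1,220.75.
Month 2: interest £26.86; balance after payment £807.61.
Month 3: interest £17.77; balance after payment £385.37.
Month 4: interest £8.48; balance after payment £0.00.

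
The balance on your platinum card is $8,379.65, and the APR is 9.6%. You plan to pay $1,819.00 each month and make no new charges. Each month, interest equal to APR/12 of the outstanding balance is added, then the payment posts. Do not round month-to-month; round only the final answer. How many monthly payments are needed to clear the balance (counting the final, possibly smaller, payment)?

Monthly rate r = 9.6%/12 = 0.8% = 0.008.
Recurrence: B ← B·(1+r) − $1,819.00.
Month 1: interest $67.04; balance after payment $6,627.69.
Month 2: interest $53.02; balance after payment $4,861.71.
Month 3: interest $38.89; balance after payment $3,081.60.
Month 4: interest $24.65; balance after payment $1,287.26.
Month 5: interest $10.30; balance after payment $0.00.

5 months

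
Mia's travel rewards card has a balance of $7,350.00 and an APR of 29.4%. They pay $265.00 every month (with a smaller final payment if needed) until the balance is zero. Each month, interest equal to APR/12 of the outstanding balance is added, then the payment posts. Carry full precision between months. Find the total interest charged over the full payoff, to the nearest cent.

Monthly rate r = 29.4%/12 = 2.45% = 0.0245.
Payoff takes n = ⌈−ln(1 − rB₀/P)/ln(1+r)⌉ = ⌈47.014⌉ = 48 payments; the last is $3.78.
Total paid = 47·$265.00 + $3.78 = $12,458.78.
Total interest = total paid − principal = $12,458.78 − $7,350.00 = $5,108.78.

$5,108.78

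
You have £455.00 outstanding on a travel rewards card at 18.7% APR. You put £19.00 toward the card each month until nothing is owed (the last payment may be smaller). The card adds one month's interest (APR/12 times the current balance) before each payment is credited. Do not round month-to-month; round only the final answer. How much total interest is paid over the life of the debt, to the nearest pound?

Monthly rate r = 18.7%/12 = 1.55833% = 0.0155833.
Payoff takes n = ⌈−ln(1 − rB₀/P)/ln(1+r)⌉ = ⌈30.207⌉ = 31 payments; the last is £3.96.
Total paid = 30·£19.00 + £3.96 = £573.96.
Total interest = total paid − principal = £573.96 − £455.00 = £118.96.

£119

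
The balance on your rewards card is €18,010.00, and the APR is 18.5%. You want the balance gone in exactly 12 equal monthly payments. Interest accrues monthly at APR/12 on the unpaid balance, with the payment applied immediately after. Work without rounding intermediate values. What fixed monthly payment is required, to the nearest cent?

Monthly rate r = 18.5%/12 = 1.54167% = 0.0154167.
Level-payment amortization: P = B₀·r / (1 − (1+r)^(−n)) = 18010.00·0.0154167 / (1 − 1.01542^(−12)).
Denominator 1 − (1+r)^(−12) = 0.16772174.
P = 277.654 / 0.16772174 ≈ 1655.45.

€1,655.45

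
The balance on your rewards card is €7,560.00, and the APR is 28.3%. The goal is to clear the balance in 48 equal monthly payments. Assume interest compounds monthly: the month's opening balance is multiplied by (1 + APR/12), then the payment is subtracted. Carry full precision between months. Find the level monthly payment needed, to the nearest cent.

Monthly rate r = 28.3%/12 = 2.35833% = 0.0235833.
Level-payment amortization: P = B₀·r / (1 − (1+r)^(−n)) = 7560.00·0.0235833 / (1 − 1.02358^(−48)).
Denominator 1 − (1+r)^(−48) = 0.673347398.
P = 178.29 / 0.673347398 ≈ 264.78.

€264.78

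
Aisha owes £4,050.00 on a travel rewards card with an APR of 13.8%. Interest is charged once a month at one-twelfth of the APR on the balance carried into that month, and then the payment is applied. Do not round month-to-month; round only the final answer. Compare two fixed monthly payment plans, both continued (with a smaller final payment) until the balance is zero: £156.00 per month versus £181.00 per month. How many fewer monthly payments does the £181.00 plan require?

Monthly rate r = 13.8%/12 = 1.15% = 0.0115.
At £156.00/mo: n = ⌈−ln(1 − rB₀/P)/ln(1+r)⌉ = 32 payments (last £2.07); total interest = total paid − £4,050.00 = £788.07.
At £181.00/mo: 27 payments (last £3.13); total interest £659.13.
Payments saved = 32 − 27 = 5.

5 fewer payments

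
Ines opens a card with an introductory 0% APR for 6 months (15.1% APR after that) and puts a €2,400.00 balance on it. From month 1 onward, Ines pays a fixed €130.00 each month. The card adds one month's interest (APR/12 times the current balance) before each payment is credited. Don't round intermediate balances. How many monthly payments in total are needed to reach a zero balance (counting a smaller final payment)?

20 months

Promo months 1–6 at r₀ = 0%/12 = 0; months 7+ at r₁ = 15.1%/12 = 0.0125833.
After month 6 (no interest yet): B = €2,400.00 − 6·€130.00 = €1,620.00.
Then at r₁ with €130.00/mo: n₂ = −ln(1 − r₁·B/P)/ln(1+r₁) ≈ 13.64 → 14 more payments.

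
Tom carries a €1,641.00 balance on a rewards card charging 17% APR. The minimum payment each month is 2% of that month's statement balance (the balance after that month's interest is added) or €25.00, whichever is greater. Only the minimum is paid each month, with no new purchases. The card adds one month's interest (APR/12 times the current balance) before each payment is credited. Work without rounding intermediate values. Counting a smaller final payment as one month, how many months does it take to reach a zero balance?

Monthly rate r = 17%/12 = 1.41667% = 0.0141667.
While 2% of the post-interest balance exceeds €25.00, each month B ← (B·(1+r))·(1 − 0.02), i.e. B shrinks by the factor (1+r)·0.98 = 0.99388.
This holds for months 1–47. Entering month 48 the balance is €1,229.91; 2% of the post-interest balance is now below €25.00, so the flat €25.00 minimum applies from here.
From month 48 a fixed €25.00 at rate r clears €1,229.91 in 85 more payments. Total: 47 + 85 = 132 months.

132 months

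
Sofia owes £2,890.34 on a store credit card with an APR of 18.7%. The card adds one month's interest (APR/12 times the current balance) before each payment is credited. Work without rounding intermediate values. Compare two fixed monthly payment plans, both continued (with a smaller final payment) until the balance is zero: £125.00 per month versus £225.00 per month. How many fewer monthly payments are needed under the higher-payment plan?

Monthly rate r = 18.7%/12 = 1.55833% = 0.0155833.
At £125.00/mo: n = ⌈−ln(1 − rB₀/P)/ln(1+r)⌉ = 29 payments (last £111.91); total interest = total paid − £2,890.34 = £721.57.
At £225.00/mo: 15 payments (last £100.65); total interest £360.31.
Payments saved = 29 − 15 = 14.

14 fewer payments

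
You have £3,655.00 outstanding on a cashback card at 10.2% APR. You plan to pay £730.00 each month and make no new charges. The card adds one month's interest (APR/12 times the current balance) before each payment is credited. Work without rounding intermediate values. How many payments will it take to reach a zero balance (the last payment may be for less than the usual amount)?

Monthly rate r = 10.2%/12 = 0.85% = 0.0085.
Recurrence: B ← B·(1+r) − £730.00.
Month 1: interest £31.07; balance after payment £2,956.07.
Month 2: interest £25.13; balance after payment £2,251.19.
Month 3: interest £19.14; balance after payment £1,540.33.
Month 4: interest £13.09; balance after payment £823.42.
Month 5: interest £7.00; balance after payment £100.42.
Month 6: interest £0.85; balance after payment £0.00.

6 payments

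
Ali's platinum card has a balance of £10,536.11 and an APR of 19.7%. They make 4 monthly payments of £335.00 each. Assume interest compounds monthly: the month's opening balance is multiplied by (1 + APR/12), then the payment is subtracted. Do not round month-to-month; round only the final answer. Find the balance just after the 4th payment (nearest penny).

£9,871.85

Monthly rate r = 19.7%/12 = 1.64167% = 0.0164167.
Each month: B ← B·(1+r) − £335.00.
Month 1: interest £172.97; balance after payment £10,374.08.
Month 2: interest £170.31; balance after payment £10,209.39.
Month 3: interest £167.60; balance after payment £10,041.99.
Month 4: interest £164.86; balance after payment £9,871.85.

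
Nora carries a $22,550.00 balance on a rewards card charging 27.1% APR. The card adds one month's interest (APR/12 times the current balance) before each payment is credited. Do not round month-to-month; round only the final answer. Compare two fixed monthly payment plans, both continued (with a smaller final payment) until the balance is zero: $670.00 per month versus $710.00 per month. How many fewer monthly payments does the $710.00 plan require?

7 fewer payments

Monthly rate r = 27.1%/12 = 2.25833% = 0.0225833.
At $670.00/mo: n = ⌈−ln(1 − rB₀/P)/ln(1+r)⌉ = 64 payments (last $616.51); total interest = total paid − $22,550.00 = $20,276.51.
At $710.00/mo: 57 payments (last $403.41); total interest $17,613.41.
Payments saved = 64 − 57 = 7.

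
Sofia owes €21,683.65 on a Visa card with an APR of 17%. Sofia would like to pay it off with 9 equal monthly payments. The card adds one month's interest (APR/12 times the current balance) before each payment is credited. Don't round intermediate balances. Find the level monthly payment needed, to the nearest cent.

€2,583.15

Monthly rate r = 17%/12 = 1.41667% = 0.0141667.
Level-payment amortization: P = B₀·r / (1 − (1+r)^(−n)) = 21683.65·0.0141667 / (1 − 1.01417^(−9)).
Denominator 1 − (1+r)^(−9) = 0.118918646.
P = 307.185 / 0.118918646 ≈ 2583.15.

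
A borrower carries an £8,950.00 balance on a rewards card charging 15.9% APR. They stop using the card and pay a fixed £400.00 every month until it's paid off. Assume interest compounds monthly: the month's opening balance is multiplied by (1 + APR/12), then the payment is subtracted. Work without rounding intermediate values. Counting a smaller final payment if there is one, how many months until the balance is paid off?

27 payments

Monthly rate r = 15.9%/12 = 1.325% = 0.01325.
Recurrence: B ← B·(1+r) − £400.00.
Month 1: interest £118.59; balance after payment £8,668.59.
Month 2: interest £114.86; balance after payment £8,383.45.
Closed form: n = −ln(1 − rB₀/P)/ln(1+r) = −ln(0.70353)/ln(1.01325) ≈ 26.715, so the balance reaches zero during payment 27.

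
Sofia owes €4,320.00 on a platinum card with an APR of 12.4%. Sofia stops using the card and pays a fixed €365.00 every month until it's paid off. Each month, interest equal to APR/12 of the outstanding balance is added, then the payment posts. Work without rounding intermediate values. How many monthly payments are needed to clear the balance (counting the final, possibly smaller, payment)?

Monthly rate r = 12.4%/12 = 1.03333% = 0.0103333.
Recurrence: B ← B·(1+r) − €365.00.
Month 1: interest €44.64; balance after payment €3,999.64.
Month 2: interest €41.33; balance after payment €3,675.97.
Closed form: n = −ln(1 − rB₀/P)/ln(1+r) = −ln(0.8777)/ln(1.01033) ≈ 12.690, so the balance reaches zero during payment 13.

13 months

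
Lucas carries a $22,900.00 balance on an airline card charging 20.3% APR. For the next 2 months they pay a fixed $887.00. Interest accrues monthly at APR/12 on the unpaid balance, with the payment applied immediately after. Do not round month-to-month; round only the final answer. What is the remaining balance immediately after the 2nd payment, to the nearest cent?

Monthly rate r = 20.3%/12 = 1.69167% = 0.0169167.
Each month: B ← B·(1+r) − $887.00.
Month 1: interest $387.39; balance after payment $22,400.39.
Month 2: interest $378.94; balance after payment $21,892.33.

$21,892.33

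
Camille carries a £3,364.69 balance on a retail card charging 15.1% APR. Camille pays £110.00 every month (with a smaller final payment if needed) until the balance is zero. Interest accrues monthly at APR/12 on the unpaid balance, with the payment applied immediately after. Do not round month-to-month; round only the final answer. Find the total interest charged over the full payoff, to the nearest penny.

Monthly rate r = 15.1%/12 = 1.25833% = 0.0125833.
Payoff takes n = ⌈−ln(1 − rB₀/P)/ln(1+r)⌉ = ⌈38.863⌉ = 39 payments; the last is £94.97.
Total paid = 38·£110.00 + £94.97 = £4,274.97.
Total interest = total paid − principal = £4,274.97 − £3,364.69 = £910.28.

£910.28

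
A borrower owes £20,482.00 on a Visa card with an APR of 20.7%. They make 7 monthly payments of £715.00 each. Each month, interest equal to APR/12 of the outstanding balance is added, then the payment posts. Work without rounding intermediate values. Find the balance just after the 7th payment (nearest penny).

Monthly rate r = 20.7%/12 = 1.725% = 0.01725.
Each month: B ← B·(1+r) − £715.00.
Month 1: interest £353.31; balance after payment £20,120.31.
Month 2: interest £347.08; balance after payment £19,752.39.
Month 3: interest £340.73; balance after payment £19,378.12.
Month 4: interest £334.27; balance after payment £18,997.39.
Month 5: interest £327.70; balance after payment £18,610.10.
Month 6: interest £321.02; balance after payment £18,216.12.
Month 7: interest £314.23; balance after payment £17,815.35.

£17,815.35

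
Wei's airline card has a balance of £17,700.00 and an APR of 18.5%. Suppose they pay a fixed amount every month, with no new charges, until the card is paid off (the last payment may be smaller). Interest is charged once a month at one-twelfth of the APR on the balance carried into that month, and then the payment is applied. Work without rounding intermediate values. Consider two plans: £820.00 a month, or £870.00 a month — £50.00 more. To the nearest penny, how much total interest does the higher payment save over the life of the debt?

£284.62

Monthly rate r = 18.5%/12 = 1.54167% = 0.0154167.
At £820.00/mo: n = ⌈−ln(1 − rB₀/P)/ln(1+r)⌉ = 27 payments (last £368.81); total interest = total paid − £17,700.00 = £3,988.81.
At £870.00/mo: 25 payments (last £524.19); total interest £3,704.19.
Interest saved = £3,988.81 − £3,704.19 = £284.62.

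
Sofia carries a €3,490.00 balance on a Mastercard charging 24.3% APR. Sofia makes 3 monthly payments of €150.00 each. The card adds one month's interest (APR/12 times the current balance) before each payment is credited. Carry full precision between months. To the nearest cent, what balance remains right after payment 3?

Monthly rate r = 24.3%/12 = 2.025% = 0.02025.
Each month: B ← B·(1+r) − €150.00.
Month 1: interest €70.67; balance after payment €3,410.67.
Month 2: interest €69.07; balance after payment €3,329.74.
Month 3: interest €67.43; balance after payment €3,247.17.

€3,247.17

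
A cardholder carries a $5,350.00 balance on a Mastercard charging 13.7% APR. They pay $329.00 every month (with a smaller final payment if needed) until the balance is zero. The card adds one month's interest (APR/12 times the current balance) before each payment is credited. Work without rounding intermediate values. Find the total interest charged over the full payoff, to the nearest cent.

$602.02

Monthly rate r = 13.7%/12 = 1.14167% = 0.0114167.
Payoff takes n = ⌈−ln(1 − rB₀/P)/ln(1+r)⌉ = ⌈18.091⌉ = 19 payments; the last is $30.02.
Total paid = 18·$329.00 + $30.02 = $5,952.02.
Total interest = total paid − principal = $5,952.02 − $5,350.00 = $602.02.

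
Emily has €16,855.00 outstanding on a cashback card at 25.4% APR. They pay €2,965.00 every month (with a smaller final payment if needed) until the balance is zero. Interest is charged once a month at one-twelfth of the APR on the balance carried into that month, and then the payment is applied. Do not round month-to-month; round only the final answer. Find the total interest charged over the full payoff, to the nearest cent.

€1,296.21

Monthly rate r = 25.4%/12 = 2.11667% = 0.0211667.
Payoff takes n = ⌈−ln(1 − rB₀/P)/ln(1+r)⌉ = ⌈6.121⌉ = 7 payments; the last is €361.21.
Total paid = 6·€2,965.00 + €361.21 = €18,151.21.
Total interest = total paid − principal = €18,151.21 − €16,855.00 = €1,296.21.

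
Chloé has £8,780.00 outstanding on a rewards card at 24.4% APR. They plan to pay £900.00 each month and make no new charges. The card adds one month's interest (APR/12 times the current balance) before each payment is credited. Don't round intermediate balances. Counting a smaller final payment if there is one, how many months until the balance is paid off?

11 payments

Monthly rate r = 24.4%/12 = 2.03333% = 0.0203333.
Recurrence: B ← B·(1+r) − £900.00.
Month 1: interest £178.53; balance after payment £8,058.53.
Month 2: interest £163.86; balance after payment £7,322.38.
Closed form: n = −ln(1 − rB₀/P)/ln(1+r) = −ln(0.80164)/ln(1.02033) ≈ 10.984, so the balance reaches zero during payment 11.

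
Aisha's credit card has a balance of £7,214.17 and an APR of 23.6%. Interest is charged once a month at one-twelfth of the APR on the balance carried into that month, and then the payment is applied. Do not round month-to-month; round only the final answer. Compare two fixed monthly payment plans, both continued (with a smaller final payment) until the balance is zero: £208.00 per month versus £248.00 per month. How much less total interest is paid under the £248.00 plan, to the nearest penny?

£1,430.38

Monthly rate r = 23.6%/12 = 1.96667% = 0.0196667.
At £208.00/mo: n = ⌈−ln(1 − rB₀/P)/ln(1+r)⌉ = 59 payments (last £175.97); total interest = total paid − £7,214.17 = £5,025.80.
At £248.00/mo: 44 payments (last £145.59); total interest £3,595.42.
Interest saved = £5,025.80 − £3,595.42 = £1,430.38.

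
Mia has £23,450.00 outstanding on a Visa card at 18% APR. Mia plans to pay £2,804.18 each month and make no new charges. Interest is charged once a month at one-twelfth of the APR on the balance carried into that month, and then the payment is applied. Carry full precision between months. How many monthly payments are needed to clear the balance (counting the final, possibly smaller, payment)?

10 payments

Monthly rate r = 18%/12 = 1.5% = 0.015.
Recurrence: B ← B·(1+r) − £2,804.18.
Month 1: interest £351.75; balance after payment £20,997.57.
Month 2: interest £314.96; balance after payment £18,508.35.
Closed form: n = −ln(1 − rB₀/P)/ln(1+r) = −ln(0.87456)/ln(1.015) ≈ 9.002, so the balance reaches zero during payment 10.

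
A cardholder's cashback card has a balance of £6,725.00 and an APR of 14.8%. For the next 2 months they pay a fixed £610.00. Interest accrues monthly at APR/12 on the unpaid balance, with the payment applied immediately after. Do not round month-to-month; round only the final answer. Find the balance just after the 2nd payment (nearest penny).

Monthly rate r = 14.8%/12 = 1.23333% = 0.0123333.
Each month: B ← B·(1+r) − £610.00.
Month 1: interest £82.94; balance after payment £6,197.94.
Month 2: interest £76.44; balance after payment £5,664.38.

£5,664.38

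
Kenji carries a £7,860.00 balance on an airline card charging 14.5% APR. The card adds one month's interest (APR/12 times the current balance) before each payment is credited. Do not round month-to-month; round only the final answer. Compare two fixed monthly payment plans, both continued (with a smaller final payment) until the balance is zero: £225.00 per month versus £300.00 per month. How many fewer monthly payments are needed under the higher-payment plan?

14 fewer payments

Monthly rate r = 14.5%/12 = 1.20833% = 0.0120833.
At £225.00/mo: n = ⌈−ln(1 − rB₀/P)/ln(1+r)⌉ = 46 payments (last £147.97); total interest = total paid − £7,860.00 = £2,412.97.
At £300.00/mo: 32 payments (last £208.00); total interest £1,648.00.
Payments saved = 46 − 32 = 14.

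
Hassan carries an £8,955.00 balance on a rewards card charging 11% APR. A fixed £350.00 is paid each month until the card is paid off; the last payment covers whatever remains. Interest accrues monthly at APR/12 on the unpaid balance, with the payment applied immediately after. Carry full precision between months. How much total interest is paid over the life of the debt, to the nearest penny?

Monthly rate r = 11%/12 = 0.916667% = 0.00916667.
Payoff takes n = ⌈−ln(1 − rB₀/P)/ln(1+r)⌉ = ⌈29.290⌉ = 30 payments; the last is £101.99.
Total paid = 29·£350.00 + £101.99 = £10,251.99.
Total interest = total paid − principal = £10,251.99 − £8,955.00 = £1,296.99.

£1,296.99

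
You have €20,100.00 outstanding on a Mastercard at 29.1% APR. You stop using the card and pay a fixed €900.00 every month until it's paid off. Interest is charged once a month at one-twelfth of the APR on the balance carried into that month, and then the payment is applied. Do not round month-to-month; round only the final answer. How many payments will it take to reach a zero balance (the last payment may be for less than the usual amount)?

Monthly rate r = 29.1%/12 = 2.425% = 0.02425.
Recurrence: B ← B·(1+r) − €900.00.
Month 1: interest €487.43; balance after payment €19,687.42.
Month 2: interest €477.42; balance after payment €19,264.85.
Closed form: n = −ln(1 − rB₀/P)/ln(1+r) = −ln(0.45842)/ln(1.02425) ≈ 32.552, so the balance reaches zero during payment 33.

33 payments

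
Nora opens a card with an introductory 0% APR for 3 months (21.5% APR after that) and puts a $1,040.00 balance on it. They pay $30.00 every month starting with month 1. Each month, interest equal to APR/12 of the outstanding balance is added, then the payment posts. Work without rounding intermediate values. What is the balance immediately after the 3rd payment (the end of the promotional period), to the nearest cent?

$950.00

Promo months 1–3 at r₀ = 0%/12 = 0; months 4+ at r₁ = 21.5%/12 = 0.0179167.
After month 3 (no interest yet): B = $1,040.00 − 3·$30.00 = $950.00.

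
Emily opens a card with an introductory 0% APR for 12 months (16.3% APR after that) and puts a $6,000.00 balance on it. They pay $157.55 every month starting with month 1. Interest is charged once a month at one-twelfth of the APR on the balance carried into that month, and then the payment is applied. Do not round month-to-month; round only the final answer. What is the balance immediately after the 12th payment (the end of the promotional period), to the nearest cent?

Promo months 1–12 at r₀ = 0%/12 = 0; months 13+ at r₁ = 16.3%/12 = 0.0135833.
After month 12 (no interest yet): B = $6,000.00 − 12·$157.55 = $4,109.40.

$4,109.40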